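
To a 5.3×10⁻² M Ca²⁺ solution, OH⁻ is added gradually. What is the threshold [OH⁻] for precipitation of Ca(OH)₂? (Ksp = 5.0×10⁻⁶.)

9.7×10⁻³ M

Each salt precipitates once Q = Ksp for that salt.
Ca(OH)₂(s) ⇌ Ca²⁺(aq) + 2 OH⁻(aq)
Ksp = [Ca²⁺][OH⁻]^2 = [OH⁻]^2(5.3×10⁻²)
[OH⁻]^2 = 5.0×10⁻⁶ / (5.3×10⁻²) = 9.4×10⁻⁵
[OH⁻] = 9.7×10⁻³ M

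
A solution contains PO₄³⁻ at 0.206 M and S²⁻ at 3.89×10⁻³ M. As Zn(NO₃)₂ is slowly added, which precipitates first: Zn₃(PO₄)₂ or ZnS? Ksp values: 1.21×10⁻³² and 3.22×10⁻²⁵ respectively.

A salt starts to precipitate once the ion product Q reaches its Ksp.
For Zn₃(PO₄)₂: [Zn²⁺] = (Ksp/[PO₄³⁻]^2)^(1/3) = 6.58×10⁻¹¹ M
For ZnS: [Zn²⁺] = (Ksp/[S²⁻]) = 8.28×10⁻²³ M
The smaller threshold [Zn²⁺] is reached first, so ZnS precipitates first.

ZnS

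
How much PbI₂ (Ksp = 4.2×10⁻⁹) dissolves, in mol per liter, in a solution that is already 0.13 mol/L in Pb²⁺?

PbI₂(s) ⇌ Pb²⁺(aq) + 2 I⁻(aq)
The solution already contains Pb²⁺ at 0.13 mol/L. Let s be the molar solubility of PbI₂.
[Pb²⁺] ≈ 0.13 mol/L (common ion dominates); [I⁻] = 2s.
Ksp = [Pb²⁺][I⁻]^2 = (0.13)(2s)^2
(2s)^2 = 4.2×10⁻⁹ / (0.13) = 3.2×10⁻⁸
s = 9.0×10⁻⁵ mol/L

9.0×10⁻⁵ M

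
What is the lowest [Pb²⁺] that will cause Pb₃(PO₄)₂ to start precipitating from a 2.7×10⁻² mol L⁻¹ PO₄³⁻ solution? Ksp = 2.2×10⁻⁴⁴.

3.1×10⁻¹⁴ M

Precipitation of each salt begins when its ion product equals Ksp.
Pb₃(PO₄)₂(s) ⇌ 3 Pb²⁺(aq) + 2 PO₄³⁻(aq)
Ksp = [Pb²⁺]^3[PO₄³⁻]^2 = [Pb²⁺]^3(2.7×10⁻²)^2
[Pb²⁺]^3 = 2.2×10⁻⁴⁴ / (2.7×10⁻²)^2 = 3.0×10⁻⁴¹
[Pb²⁺] = 3.1×10⁻¹⁴ mol L⁻¹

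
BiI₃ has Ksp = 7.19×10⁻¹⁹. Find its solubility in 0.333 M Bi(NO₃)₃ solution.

BiI₃(s) ⇌ Bi³⁺(aq) + 3 I⁻(aq)
Let s be the solubility of BiI₃ here. The common ion gives [Bi³⁺] ≈ 0.333 M, and [I⁻] = 3s.
Ksp = [Bi³⁺][I⁻]^3 = (0.333)(3s)^3
(3s)^3 = 7.19×10⁻¹⁹ / (0.333) = 2.16×10⁻¹⁸
s = 4.31×10⁻⁷ M

4.31×10⁻⁷ M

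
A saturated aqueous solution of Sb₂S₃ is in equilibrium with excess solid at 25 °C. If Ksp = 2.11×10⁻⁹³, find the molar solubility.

1.14×10⁻¹⁹ M

Sb₂S₃(s) ⇌ 2 Sb³⁺(aq) + 3 S²⁻(aq)
Let s be the molar solubility. Then [Sb³⁺] = 2s and [S²⁻] = 3s.
Ksp = [Sb³⁺]^2[S²⁻]^3 = (2s)^2 · (3s)^3 = 108s^5
108s^5 = 2.11×10⁻⁹³  ⇒  s^5 = 1.95×10⁻⁹⁵
s = (1.95×10⁻⁹⁵)^(1/5) = 1.14×10⁻¹⁹ M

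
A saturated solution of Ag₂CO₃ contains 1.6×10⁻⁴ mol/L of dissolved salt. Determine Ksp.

Ag₂CO₃(s) ⇌ 2 Ag⁺(aq) + CO₃²⁻(aq)
With molar solubility s: [Ag⁺] = 2s, [CO₃²⁻] = s.
Ksp = [Ag⁺]^2[CO₃²⁻] = (2s)^2 · s = 4s^3
Ksp = 4 × (1.6×10⁻⁴)^3 = 1.6×10⁻¹¹

Ksp = 1.6×10⁻¹¹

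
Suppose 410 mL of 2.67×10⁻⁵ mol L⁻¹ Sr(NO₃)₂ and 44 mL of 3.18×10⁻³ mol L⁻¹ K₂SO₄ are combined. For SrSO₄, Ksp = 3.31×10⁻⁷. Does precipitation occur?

No

After mixing, V = 410 mL + 44 mL = 454 mL.
[Sr²⁺] = (2.67×10⁻⁵)(410)/454 = 2.41×10⁻⁵ mol L⁻¹
[SO₄²⁻] = (3.18×10⁻³)(44)/454 = 3.08×10⁻⁴ mol L⁻¹
Q = [Sr²⁺][SO₄²⁻] = 7.43×10⁻⁹
Q < Ksp (7.43×10⁻⁹ vs 3.31×10⁻⁷); the solution remains unsaturated and no precipitate forms.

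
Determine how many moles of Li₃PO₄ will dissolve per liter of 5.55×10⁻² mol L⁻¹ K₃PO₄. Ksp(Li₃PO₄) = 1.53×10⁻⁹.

1.01×10⁻³ M

Li₃PO₄(s) ⇌ 3 Li⁺(aq) + PO₄³⁻(aq)
With PO₄³⁻ already at 5.55×10⁻² mol L⁻¹ and s small, take [PO₄³⁻] ≈ 5.55×10⁻² mol L⁻¹ and [Li⁺] = 3s.
Ksp = [Li⁺]^3[PO₄³⁻] = (3s)^3(5.55×10⁻²)
(3s)^3 = 1.53×10⁻⁹ / (5.55×10⁻²) = 2.76×10⁻⁸
s = 1.01×10⁻³ mol L⁻¹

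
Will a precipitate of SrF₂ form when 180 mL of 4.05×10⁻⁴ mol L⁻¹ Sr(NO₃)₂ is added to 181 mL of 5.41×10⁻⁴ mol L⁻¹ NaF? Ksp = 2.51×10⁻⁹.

No

Total volume after mixing = 180 + 181 = 361 mL.
[Sr²⁺] = (4.05×10⁻⁴)(180)/361 = 2.02×10⁻⁴ mol L⁻¹
[F⁻] = (5.41×10⁻⁴)(181)/361 = 2.71×10⁻⁴ mol L⁻¹
Q = [Sr²⁺][F⁻]^2 = 1.49×10⁻¹¹
Q = 1.49×10⁻¹¹ < Ksp = 2.51×10⁻⁹, so the solution is unsaturated and no precipitate forms.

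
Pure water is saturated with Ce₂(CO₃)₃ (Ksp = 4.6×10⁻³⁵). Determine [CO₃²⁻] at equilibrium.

Ce₂(CO₃)₃(s) ⇌ 2 Ce³⁺(aq) + 3 CO₃²⁻(aq)
If s mol/L of Ce₂(CO₃)₃ dissolves, [Ce³⁺] = 2s and [CO₃²⁻] = 3s.
Ksp = [Ce³⁺]^2[CO₃²⁻]^3 = (2s)^2 · (3s)^3 = 108s^5 = 4.6×10⁻³⁵
s = 5.3×10⁻⁸ mol L⁻¹
[CO₃²⁻] = 3s = 1.6×10⁻⁷ mol L⁻¹

1.6×10⁻⁷ M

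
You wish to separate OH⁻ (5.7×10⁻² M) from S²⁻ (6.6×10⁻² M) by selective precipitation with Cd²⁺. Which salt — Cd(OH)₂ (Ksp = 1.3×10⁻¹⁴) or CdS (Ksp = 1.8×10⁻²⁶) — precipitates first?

CdS

Each salt precipitates once Q = Ksp for that salt.
For Cd(OH)₂: [Cd²⁺] = (Ksp/[OH⁻]^2) = 4.0×10⁻¹² M
For CdS: [Cd²⁺] = (Ksp/[S²⁻]) = 2.7×10⁻²⁵ M
Since CdS needs less Cd²⁺ to reach saturation, it precipitates first.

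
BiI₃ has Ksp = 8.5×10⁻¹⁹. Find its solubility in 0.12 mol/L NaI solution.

4.9×10⁻¹⁶ M

BiI₃(s) ⇌ Bi³⁺(aq) + 3 I⁻(aq)
With I⁻ already at 0.12 mol/L and s small, take [I⁻] ≈ 0.12 mol/L and [Bi³⁺] = s.
Ksp = [Bi³⁺][I⁻]^3 = s(0.12)^3
s = 8.5×10⁻¹⁹ / (0.12)^3 = 4.9×10⁻¹⁶
s = 4.9×10⁻¹⁶ mol/L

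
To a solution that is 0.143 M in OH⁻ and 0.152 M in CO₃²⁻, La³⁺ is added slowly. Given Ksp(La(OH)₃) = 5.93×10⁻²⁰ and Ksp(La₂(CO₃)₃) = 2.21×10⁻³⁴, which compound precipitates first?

La(OH)₃

Precipitation begins when Q = Ksp.
For La(OH)₃: [La³⁺] = (Ksp/[OH⁻]^3) = 2.03×10⁻¹⁷ M
For La₂(CO₃)₃: [La³⁺] = (Ksp/[CO₃²⁻]^3)^(1/2) = 2.51×10⁻¹⁶ M
The smaller threshold [La³⁺] is reached first, so La(OH)₃ precipitates first.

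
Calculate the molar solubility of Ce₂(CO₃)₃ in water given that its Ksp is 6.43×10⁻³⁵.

Ce₂(CO₃)₃(s) ⇌ 2 Ce³⁺(aq) + 3 CO₃²⁻(aq)
Call the molar solubility s, so that [Ce³⁺] = 2s and [CO₃²⁻] = 3s.
Ksp = [Ce³⁺]^2[CO₃²⁻]^3 = (2s)^2 · (3s)^3 = 108s^5
108s^5 = 6.43×10⁻³⁵  ⇒  s^5 = 5.95×10⁻³⁷
Taking the 5th root, s = 5.69×10⁻⁸ mol L⁻¹.

5.69×10⁻⁸ M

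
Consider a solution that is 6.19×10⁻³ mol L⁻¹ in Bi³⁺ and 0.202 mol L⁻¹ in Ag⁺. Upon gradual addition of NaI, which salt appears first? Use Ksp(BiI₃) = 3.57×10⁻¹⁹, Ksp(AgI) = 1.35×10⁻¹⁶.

Precipitation of each salt begins when its ion product equals Ksp.
For BiI₃: [I⁻] = (Ksp/[Bi³⁺])^(1/3) = 3.86×10⁻⁶ mol L⁻¹
For AgI: [I⁻] = (Ksp/[Ag⁺]) = 6.68×10⁻¹⁶ mol L⁻¹
AgI requires the lower [I⁻], so it precipitates first.

AgI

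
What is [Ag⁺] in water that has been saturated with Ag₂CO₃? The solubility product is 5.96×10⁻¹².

2.28×10⁻⁴ M

Ag₂CO₃(s) ⇌ 2 Ag⁺(aq) + CO₃²⁻(aq)
Call the molar solubility s, so that [Ag⁺] = 2s and [CO₃²⁻] = s.
Ksp = [Ag⁺]^2[CO₃²⁻] = (2s)^2 · s = 4s^3 = 5.96×10⁻¹²
s = 1.14×10⁻⁴ M
[Ag⁺] = 2s = 2.28×10⁻⁴ M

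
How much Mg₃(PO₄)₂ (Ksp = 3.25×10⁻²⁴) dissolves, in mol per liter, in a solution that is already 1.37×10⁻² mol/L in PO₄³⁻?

8.62×10⁻⁸ M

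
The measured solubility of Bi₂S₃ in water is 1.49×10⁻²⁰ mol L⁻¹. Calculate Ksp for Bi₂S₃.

Bi₂S₃(s) ⇌ 2 Bi³⁺(aq) + 3 S²⁻(aq)
For each mole of Bi₂S₃ that dissolves per liter, [Bi³⁺] = 2s and [S²⁻] = 3s; let s denote this solubility.
Ksp = [Bi³⁺]^2[S²⁻]^3 = (2s)^2 · (3s)^3 = 108s^5
Ksp = 108 × (1.49×10⁻²⁰)^5 = 7.93×10⁻⁹⁸

Ksp = 7.93×10⁻⁹⁸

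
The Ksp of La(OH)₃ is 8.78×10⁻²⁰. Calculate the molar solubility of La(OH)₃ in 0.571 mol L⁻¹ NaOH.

La(OH)₃(s) ⇌ La³⁺(aq) + 3 OH⁻(aq)
With OH⁻ already at 0.571 mol L⁻¹ and s small, take [OH⁻] ≈ 0.571 mol L⁻¹ and [La³⁺] = s.
Ksp = [La³⁺][OH⁻]^3 = s(0.571)^3
s = 8.78×10⁻²⁰ / (0.571)^3 = 4.72×10⁻¹⁹
s = 4.72×10⁻¹⁹ mol L⁻¹

4.72×10⁻¹⁹ M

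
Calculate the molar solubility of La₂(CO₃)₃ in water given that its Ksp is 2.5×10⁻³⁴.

La₂(CO₃)₃(s) ⇌ 2 La³⁺(aq) + 3 CO₃²⁻(aq)
For each mole of La₂(CO₃)₃ that dissolves per liter, [La³⁺] = 2s and [CO₃²⁻] = 3s; let s denote this solubility.
Ksp = [La³⁺]^2[CO₃²⁻]^3 = (2s)^2 · (3s)^3 = 108s^5
108s^5 = 2.5×10⁻³⁴  ⇒  s^5 = 2.3×10⁻³⁶
Taking the 5th root, s = 7.5×10⁻⁸ M.

7.5×10⁻⁸ M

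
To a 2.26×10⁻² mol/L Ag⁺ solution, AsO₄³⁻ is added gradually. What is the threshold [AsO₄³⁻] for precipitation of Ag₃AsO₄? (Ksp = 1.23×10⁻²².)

A salt starts to precipitate once the ion product Q reaches its Ksp.
Ag₃AsO₄(s) ⇌ 3 Ag⁺(aq) + AsO₄³⁻(aq)
Ksp = [Ag⁺]^3[AsO₄³⁻] = [AsO₄³⁻](2.26×10⁻²)^3
[AsO₄³⁻] = 1.23×10⁻²² / (2.26×10⁻²)^3 = 1.07×10⁻¹⁷
[AsO₄³⁻] = 1.07×10⁻¹⁷ mol/L

1.07×10⁻¹⁷ M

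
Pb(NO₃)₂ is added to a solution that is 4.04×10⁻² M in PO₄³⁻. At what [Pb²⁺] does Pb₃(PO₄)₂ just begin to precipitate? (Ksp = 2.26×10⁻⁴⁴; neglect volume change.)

Precipitation begins when Q = Ksp.
Pb₃(PO₄)₂(s) ⇌ 3 Pb²⁺(aq) + 2 PO₄³⁻(aq)
Ksp = [Pb²⁺]^3[PO₄³⁻]^2 = [Pb²⁺]^3(4.04×10⁻²)^2
[Pb²⁺]^3 = 2.26×10⁻⁴⁴ / (4.04×10⁻²)^2 = 1.38×10⁻⁴¹
[Pb²⁺] = 2.40×10⁻¹⁴ M

2.40×10⁻¹⁴ M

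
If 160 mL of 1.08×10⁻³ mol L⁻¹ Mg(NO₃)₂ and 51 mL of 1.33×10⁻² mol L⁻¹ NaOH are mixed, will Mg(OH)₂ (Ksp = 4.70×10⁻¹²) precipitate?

After mixing, V = 160 mL + 51 mL = 211 mL.
[Mg²⁺] = (1.08×10⁻³)(160)/211 = 8.19×10⁻⁴ mol L⁻¹
[OH⁻] = (1.33×10⁻²)(51)/211 = 3.21×10⁻³ mol L⁻¹
Q = [Mg²⁺][OH⁻]^2 = 8.46×10⁻⁹
Q = 8.46×10⁻⁹ > Ksp = 4.70×10⁻¹², so the solution is supersaturated and Mg(OH)₂ precipitates.

Yes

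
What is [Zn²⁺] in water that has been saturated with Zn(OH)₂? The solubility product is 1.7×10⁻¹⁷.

Zn(OH)₂(s) ⇌ Zn²⁺(aq) + 2 OH⁻(aq)
With molar solubility s: [Zn²⁺] = s, [OH⁻] = 2s.
Ksp = [Zn²⁺][OH⁻]^2 = s · (2s)^2 = 4s^3 = 1.7×10⁻¹⁷
s = 1.6×10⁻⁶ mol/L
[Zn²⁺] = s = 1.6×10⁻⁶ mol/L

1.6×10⁻⁶ M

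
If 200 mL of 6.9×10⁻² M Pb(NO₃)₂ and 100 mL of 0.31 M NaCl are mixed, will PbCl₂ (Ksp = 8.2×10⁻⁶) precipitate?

Yes

Total volume after mixing = 200 + 100 = 300 mL.
[Pb²⁺] = (6.9×10⁻²)(200)/300 = 4.6×10⁻² M
[Cl⁻] = (0.31)(100)/300 = 0.10 M
Q = [Pb²⁺][Cl⁻]^2 = 4.9×10⁻⁴
Q = 4.9×10⁻⁴ > Ksp = 8.2×10⁻⁶, so the solution is supersaturated and PbCl₂ precipitates.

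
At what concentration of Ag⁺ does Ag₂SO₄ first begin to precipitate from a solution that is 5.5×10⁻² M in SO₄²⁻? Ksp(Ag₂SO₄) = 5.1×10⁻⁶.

A salt starts to precipitate once the ion product Q reaches its Ksp.
Ag₂SO₄(s) ⇌ 2 Ag⁺(aq) + SO₄²⁻(aq)
Ksp = [Ag⁺]^2[SO₄²⁻] = [Ag⁺]^2(5.5×10⁻²)
[Ag⁺]^2 = 5.1×10⁻⁶ / (5.5×10⁻²) = 9.3×10⁻⁵
[Ag⁺] = 9.6×10⁻³ M

9.6×10⁻³ M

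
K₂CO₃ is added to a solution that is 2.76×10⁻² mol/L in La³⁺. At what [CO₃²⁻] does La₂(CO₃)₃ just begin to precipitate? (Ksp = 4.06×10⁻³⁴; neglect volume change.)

Precipitation begins when Q = Ksp.
La₂(CO₃)₃(s) ⇌ 2 La³⁺(aq) + 3 CO₃²⁻(aq)
Ksp = [La³⁺]^2[CO₃²⁻]^3 = [CO₃²⁻]^3(2.76×10⁻²)^2
[CO₃²⁻]^3 = 4.06×10⁻³⁴ / (2.76×10⁻²)^2 = 5.33×10⁻³¹
[CO₃²⁻] = 8.11×10⁻¹¹ mol/L

8.11×10⁻¹¹ M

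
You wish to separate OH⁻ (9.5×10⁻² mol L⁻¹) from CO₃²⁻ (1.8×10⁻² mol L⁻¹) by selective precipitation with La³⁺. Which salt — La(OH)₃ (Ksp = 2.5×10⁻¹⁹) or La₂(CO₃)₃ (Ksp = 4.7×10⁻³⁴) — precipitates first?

La(OH)₃

Each salt precipitates once Q = Ksp for that salt.
For La(OH)₃: [La³⁺] = (Ksp/[OH⁻]^3) = 2.9×10⁻¹⁶ mol L⁻¹
For La₂(CO₃)₃: [La³⁺] = (Ksp/[CO₃²⁻]^3)^(1/2) = 9.0×10⁻¹⁵ mol L⁻¹
La(OH)₃ requires the lower [La³⁺], so it precipitates first.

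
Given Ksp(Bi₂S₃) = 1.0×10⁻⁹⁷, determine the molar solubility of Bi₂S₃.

1.6×10⁻²⁰ M

Bi₂S₃(s) ⇌ 2 Bi³⁺(aq) + 3 S²⁻(aq)
With molar solubility s: [Bi³⁺] = 2s, [S²⁻] = 3s.
Ksp = [Bi³⁺]^2[S²⁻]^3 = (2s)^2 · (3s)^3 = 108s^5
108s^5 = 1.0×10⁻⁹⁷  ⇒  s^5 = 9.3×10⁻¹⁰⁰
Taking the 5th root, s = 1.6×10⁻²⁰ mol L⁻¹.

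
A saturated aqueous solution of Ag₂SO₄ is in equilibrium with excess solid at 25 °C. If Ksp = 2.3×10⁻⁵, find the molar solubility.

Ag₂SO₄(s) ⇌ 2 Ag⁺(aq) + SO₄²⁻(aq)
For each mole of Ag₂SO₄ that dissolves per liter, [Ag⁺] = 2s and [SO₄²⁻] = s; let s denote this solubility.
Ksp = [Ag⁺]^2[SO₄²⁻] = (2s)^2 · s = 4s^3
4s^3 = 2.3×10⁻⁵  ⇒  s^3 = 5.8×10⁻⁶
s = 1.8×10⁻² mol L⁻¹

1.8×10⁻² M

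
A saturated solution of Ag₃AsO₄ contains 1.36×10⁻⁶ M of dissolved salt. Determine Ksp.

Ag₃AsO₄(s) ⇌ 3 Ag⁺(aq) + AsO₄³⁻(aq)
Let s be the molar solubility. Then [Ag⁺] = 3s and [AsO₄³⁻] = s.
Ksp = [Ag⁺]^3[AsO₄³⁻] = (3s)^3 · s = 27s^4
Ksp = 27 × (1.36×10⁻⁶)^4 = 9.24×10⁻²³

Ksp = 9.24×10⁻²³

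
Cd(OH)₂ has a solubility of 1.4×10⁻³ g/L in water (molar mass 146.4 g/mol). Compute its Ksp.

Ksp = 3.5×10⁻¹⁵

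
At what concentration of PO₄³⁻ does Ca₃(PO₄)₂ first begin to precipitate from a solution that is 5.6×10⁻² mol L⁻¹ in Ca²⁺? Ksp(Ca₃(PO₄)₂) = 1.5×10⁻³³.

2.9×10⁻¹⁵ M

The threshold for precipitation is Q = Ksp.
Ca₃(PO₄)₂(s) ⇌ 3 Ca²⁺(aq) + 2 PO₄³⁻(aq)
Ksp = [Ca²⁺]^3[PO₄³⁻]^2 = [PO₄³⁻]^2(5.6×10⁻²)^3
[PO₄³⁻]^2 = 1.5×10⁻³³ / (5.6×10⁻²)^3 = 8.5×10⁻³⁰
[PO₄³⁻] = 2.9×10⁻¹⁵ mol L⁻¹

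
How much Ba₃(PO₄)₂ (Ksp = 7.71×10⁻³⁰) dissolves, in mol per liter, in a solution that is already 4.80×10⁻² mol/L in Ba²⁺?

1.32×10⁻¹³ M

Ba₃(PO₄)₂(s) ⇌ 3 Ba²⁺(aq) + 2 PO₄³⁻(aq)
Let s be the solubility of Ba₃(PO₄)₂ here. The common ion gives [Ba²⁺] ≈ 4.80×10⁻² mol/L, and [PO₄³⁻] = 2s.
Ksp = [Ba²⁺]^3[PO₄³⁻]^2 = (4.80×10⁻²)^3(2s)^2
(2s)^2 = 7.71×10⁻³⁰ / (4.80×10⁻²)^3 = 6.97×10⁻²⁶
s = 1.32×10⁻¹³ mol/L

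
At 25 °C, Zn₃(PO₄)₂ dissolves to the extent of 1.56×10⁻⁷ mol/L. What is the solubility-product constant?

Zn₃(PO₄)₂(s) ⇌ 3 Zn²⁺(aq) + 2 PO₄³⁻(aq)
Let s be the molar solubility. Then [Zn²⁺] = 3s and [PO₄³⁻] = 2s.
Ksp = [Zn²⁺]^3[PO₄³⁻]^2 = (3s)^3 · (2s)^2 = 108s^5
Ksp = 108 × (1.56×10⁻⁷)^5 = 9.98×10⁻³³

Ksp = 9.98×10⁻³³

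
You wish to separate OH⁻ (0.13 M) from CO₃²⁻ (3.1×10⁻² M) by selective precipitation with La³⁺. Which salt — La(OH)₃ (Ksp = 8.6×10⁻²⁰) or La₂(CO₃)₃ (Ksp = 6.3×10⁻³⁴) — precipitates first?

La(OH)₃

Precipitation of each salt begins when its ion product equals Ksp.
For La(OH)₃: [La³⁺] = (Ksp/[OH⁻]^3) = 3.9×10⁻¹⁷ M
For La₂(CO₃)₃: [La³⁺] = (Ksp/[CO₃²⁻]^3)^(1/2) = 4.6×10⁻¹⁵ M
The smaller threshold [La³⁺] is reached first, so La(OH)₃ precipitates first.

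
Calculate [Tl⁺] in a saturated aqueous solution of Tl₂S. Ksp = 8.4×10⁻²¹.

Tl₂S(s) ⇌ 2 Tl⁺(aq) + S²⁻(aq)
Let s be the molar solubility. Then [Tl⁺] = 2s and [S²⁻] = s.
Ksp = [Tl⁺]^2[S²⁻] = (2s)^2 · s = 4s^3 = 8.4×10⁻²¹
s = 1.3×10⁻⁷ mol L⁻¹
[Tl⁺] = 2s = 2.6×10⁻⁷ mol L⁻¹

2.6×10⁻⁷ M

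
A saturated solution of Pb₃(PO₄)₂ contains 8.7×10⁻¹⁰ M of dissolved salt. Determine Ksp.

Ksp = 5.4×10⁻⁴⁴

Pb₃(PO₄)₂(s) ⇌ 3 Pb²⁺(aq) + 2 PO₄³⁻(aq)
If s mol/L of Pb₃(PO₄)₂ dissolves, [Pb²⁺] = 3s and [PO₄³⁻] = 2s.
Ksp = [Pb²⁺]^3[PO₄³⁻]^2 = (3s)^3 · (2s)^2 = 108s^5
Ksp = 108 × (8.7×10⁻¹⁰)^5 = 5.4×10⁻⁴⁴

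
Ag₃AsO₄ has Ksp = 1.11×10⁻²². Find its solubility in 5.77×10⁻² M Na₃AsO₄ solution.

4.15×10⁻⁸ M

Ag₃AsO₄(s) ⇌ 3 Ag⁺(aq) + AsO₄³⁻(aq)
The solution already contains AsO₄³⁻ at 5.77×10⁻² M. Let s be the molar solubility of Ag₃AsO₄.
[AsO₄³⁻] ≈ 5.77×10⁻² M (common ion dominates); [Ag⁺] = 3s.
Ksp = [Ag⁺]^3[AsO₄³⁻] = (3s)^3(5.77×10⁻²)
(3s)^3 = 1.11×10⁻²² / (5.77×10⁻²) = 1.92×10⁻²¹
s = 4.15×10⁻⁸ M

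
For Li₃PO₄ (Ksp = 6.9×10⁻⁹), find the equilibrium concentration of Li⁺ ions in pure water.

1.2×10⁻² M

Li₃PO₄(s) ⇌ 3 Li⁺(aq) + PO₄³⁻(aq)
Let s be the molar solubility. Then [Li⁺] = 3s and [PO₄³⁻] = s.
Ksp = [Li⁺]^3[PO₄³⁻] = (3s)^3 · s = 27s^4 = 6.9×10⁻⁹
s = 4.0×10⁻³ mol L⁻¹
[Li⁺] = 3s = 1.2×10⁻² mol L⁻¹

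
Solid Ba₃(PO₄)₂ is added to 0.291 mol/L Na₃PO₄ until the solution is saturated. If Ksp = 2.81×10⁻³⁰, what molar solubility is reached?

Ba₃(PO₄)₂(s) ⇌ 3 Ba²⁺(aq) + 2 PO₄³⁻(aq)
With PO₄³⁻ already at 0.291 mol/L and s small, take [PO₄³⁻] ≈ 0.291 mol/L and [Ba²⁺] = 3s.
Ksp = [Ba²⁺]^3[PO₄³⁻]^2 = (3s)^3(0.291)^2
(3s)^3 = 2.81×10⁻³⁰ / (0.291)^2 = 3.32×10⁻²⁹
s = 1.07×10⁻¹⁰ mol/L

1.07×10⁻¹⁰ M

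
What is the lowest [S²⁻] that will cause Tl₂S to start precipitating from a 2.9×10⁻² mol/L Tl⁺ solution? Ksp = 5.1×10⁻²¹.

A salt starts to precipitate once the ion product Q reaches its Ksp.
Tl₂S(s) ⇌ 2 Tl⁺(aq) + S²⁻(aq)
Ksp = [Tl⁺]^2[S²⁻] = [S²⁻](2.9×10⁻²)^2
[S²⁻] = 5.1×10⁻²¹ / (2.9×10⁻²)^2 = 6.1×10⁻¹⁸
[S²⁻] = 6.1×10⁻¹⁸ mol/L

6.1×10⁻¹⁸ M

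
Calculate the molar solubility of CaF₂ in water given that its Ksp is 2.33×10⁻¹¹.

1.80×10⁻⁴ M

CaF₂(s) ⇌ Ca²⁺(aq) + 2 F⁻(aq)
Let s be the molar solubility. Then [Ca²⁺] = s and [F⁻] = 2s.
Ksp = [Ca²⁺][F⁻]^2 = s · (2s)^2 = 4s^3
4s^3 = 2.33×10⁻¹¹  ⇒  s^3 = 5.83×10⁻¹²
Taking the 3rd root, s = 1.80×10⁻⁴ mol L⁻¹.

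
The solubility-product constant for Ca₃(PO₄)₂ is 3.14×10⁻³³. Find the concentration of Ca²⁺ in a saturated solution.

3.71×10⁻⁷ M

Ca₃(PO₄)₂(s) ⇌ 3 Ca²⁺(aq) + 2 PO₄³⁻(aq)
Let s be the molar solubility. Then [Ca²⁺] = 3s and [PO₄³⁻] = 2s.
Ksp = [Ca²⁺]^3[PO₄³⁻]^2 = (3s)^3 · (2s)^2 = 108s^5 = 3.14×10⁻³³
s = 1.24×10⁻⁷ M
[Ca²⁺] = 3s = 3.71×10⁻⁷ M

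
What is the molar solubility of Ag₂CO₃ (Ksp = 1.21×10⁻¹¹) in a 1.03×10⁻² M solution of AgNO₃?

1.14×10⁻⁷ M

Ag₂CO₃(s) ⇌ 2 Ag⁺(aq) + CO₃²⁻(aq)
With Ag⁺ already at 1.03×10⁻² M and s small, take [Ag⁺] ≈ 1.03×10⁻² M and [CO₃²⁻] = s.
Ksp = [Ag⁺]^2[CO₃²⁻] = (1.03×10⁻²)^2s
s = 1.21×10⁻¹¹ / (1.03×10⁻²)^2 = 1.14×10⁻⁷
s = 1.14×10⁻⁷ M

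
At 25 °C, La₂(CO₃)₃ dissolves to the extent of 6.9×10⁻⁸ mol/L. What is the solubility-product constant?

La₂(CO₃)₃(s) ⇌ 2 La³⁺(aq) + 3 CO₃²⁻(aq)
Call the molar solubility s, so that [La³⁺] = 2s and [CO₃²⁻] = 3s.
Ksp = [La³⁺]^2[CO₃²⁻]^3 = (2s)^2 · (3s)^3 = 108s^5
Ksp = 108 × (6.9×10⁻⁸)^5 = 1.7×10⁻³⁴

Ksp = 1.7×10⁻³⁴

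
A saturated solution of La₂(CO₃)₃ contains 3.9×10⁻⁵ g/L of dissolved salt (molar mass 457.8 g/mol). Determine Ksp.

Molar solubility s = (3.9×10⁻⁵ g/L) / (457.8 g/mol) = 8.519×10⁻⁸ mol/L
La₂(CO₃)₃(s) ⇌ 2 La³⁺(aq) + 3 CO₃²⁻(aq)
For each mole of La₂(CO₃)₃ that dissolves per liter, [La³⁺] = 2s and [CO₃²⁻] = 3s; let s denote this solubility.
Ksp = [La³⁺]^2[CO₃²⁻]^3 = (2s)^2 · (3s)^3 = 108s^5
Ksp = 108 × (8.519×10⁻⁸)^5 = 4.8×10⁻³⁴

Ksp = 4.8×10⁻³⁴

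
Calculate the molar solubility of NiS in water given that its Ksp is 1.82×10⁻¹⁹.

4.27×10⁻¹⁰ M

NiS(s) ⇌ Ni²⁺(aq) + S²⁻(aq)
Call the molar solubility s, so that [Ni²⁺] = s and [S²⁻] = s.
Ksp = [Ni²⁺][S²⁻] = s · s = s^2
s^2 = 1.82×10⁻¹⁹
s = (1.82×10⁻¹⁹)^(1/2) = 4.27×10⁻¹⁰ mol L⁻¹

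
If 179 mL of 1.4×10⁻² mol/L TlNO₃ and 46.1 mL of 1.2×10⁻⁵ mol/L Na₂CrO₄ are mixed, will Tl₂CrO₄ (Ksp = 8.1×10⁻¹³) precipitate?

The combined volume is 225.1 mL.
[Tl⁺] = (1.4×10⁻²)(179)/225.1 = 1.1×10⁻² mol/L
[CrO₄²⁻] = (1.2×10⁻⁵)(46.1)/225.1 = 2.5×10⁻⁶ mol/L
Q = [Tl⁺]^2[CrO₄²⁻] = 3.0×10⁻¹⁰
Q = 3.0×10⁻¹⁰ > Ksp = 8.1×10⁻¹³, so the solution is supersaturated and Tl₂CrO₄ precipitates.

Yes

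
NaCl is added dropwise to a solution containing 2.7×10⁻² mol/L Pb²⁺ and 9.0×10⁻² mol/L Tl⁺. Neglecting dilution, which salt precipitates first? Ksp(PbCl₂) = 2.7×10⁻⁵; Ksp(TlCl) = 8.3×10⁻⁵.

TlCl

The threshold for precipitation is Q = Ksp.
For PbCl₂: [Cl⁻] = (Ksp/[Pb²⁺])^(1/2) = 3.2×10⁻² mol/L
For TlCl: [Cl⁻] = (Ksp/[Tl⁺]) = 9.2×10⁻⁴ mol/L
The smaller threshold [Cl⁻] is reached first, so TlCl precipitates first.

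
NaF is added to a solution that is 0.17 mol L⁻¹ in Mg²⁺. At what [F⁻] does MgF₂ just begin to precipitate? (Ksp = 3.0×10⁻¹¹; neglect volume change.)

Precipitation begins when Q = Ksp.
MgF₂(s) ⇌ Mg²⁺(aq) + 2 F⁻(aq)
Ksp = [Mg²⁺][F⁻]^2 = [F⁻]^2(0.17)
[F⁻]^2 = 3.0×10⁻¹¹ / (0.17) = 1.8×10⁻¹⁰
[F⁻] = 1.3×10⁻⁵ mol L⁻¹

1.3×10⁻⁵ M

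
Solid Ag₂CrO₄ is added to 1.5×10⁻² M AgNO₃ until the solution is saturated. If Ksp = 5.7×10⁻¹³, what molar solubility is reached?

Ag₂CrO₄(s) ⇌ 2 Ag⁺(aq) + CrO₄²⁻(aq)
Ag⁺ is already present at 1.5×10⁻² M. If s mol/L of Ag₂CrO₄ dissolves, [CrO₄²⁻] = s while [Ag⁺] ≈ 1.5×10⁻² M.
Ksp = [Ag⁺]^2[CrO₄²⁻] = (1.5×10⁻²)^2s
s = 5.7×10⁻¹³ / (1.5×10⁻²)^2 = 2.5×10⁻⁹
s = 2.5×10⁻⁹ M

2.5×10⁻⁹ M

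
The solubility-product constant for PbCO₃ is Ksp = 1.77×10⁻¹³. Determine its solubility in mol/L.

PbCO₃(s) ⇌ Pb²⁺(aq) + CO₃²⁻(aq)
Call the molar solubility s, so that [Pb²⁺] = s and [CO₃²⁻] = s.
Ksp = [Pb²⁺][CO₃²⁻] = s · s = s^2
s^2 = 1.77×10⁻¹³
s = 4.21×10⁻⁷ M

4.21×10⁻⁷ M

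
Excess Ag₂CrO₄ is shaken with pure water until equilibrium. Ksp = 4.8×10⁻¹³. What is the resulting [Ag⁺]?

9.9×10⁻⁵ M

Ag₂CrO₄(s) ⇌ 2 Ag⁺(aq) + CrO₄²⁻(aq)
With molar solubility s: [Ag⁺] = 2s, [CrO₄²⁻] = s.
Ksp = [Ag⁺]^2[CrO₄²⁻] = (2s)^2 · s = 4s^3 = 4.8×10⁻¹³
s = 4.9×10⁻⁵ mol/L
[Ag⁺] = 2s = 9.9×10⁻⁵ mol/L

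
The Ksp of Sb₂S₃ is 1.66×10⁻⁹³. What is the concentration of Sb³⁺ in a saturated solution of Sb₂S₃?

2.18×10⁻¹⁹ M

Sb₂S₃(s) ⇌ 2 Sb³⁺(aq) + 3 S²⁻(aq)
Call the molar solubility s, so that [Sb³⁺] = 2s and [S²⁻] = 3s.
Ksp = [Sb³⁺]^2[S²⁻]^3 = (2s)^2 · (3s)^3 = 108s^5 = 1.66×10⁻⁹³
s = 1.09×10⁻¹⁹ M
[Sb³⁺] = 2s = 2.18×10⁻¹⁹ M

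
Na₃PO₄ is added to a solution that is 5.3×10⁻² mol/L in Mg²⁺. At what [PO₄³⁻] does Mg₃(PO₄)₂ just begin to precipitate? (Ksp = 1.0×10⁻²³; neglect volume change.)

2.6×10⁻¹⁰ M

The threshold for precipitation is Q = Ksp.
Mg₃(PO₄)₂(s) ⇌ 3 Mg²⁺(aq) + 2 PO₄³⁻(aq)
Ksp = [Mg²⁺]^3[PO₄³⁻]^2 = [PO₄³⁻]^2(5.3×10⁻²)^3
[PO₄³⁻]^2 = 1.0×10⁻²³ / (5.3×10⁻²)^3 = 6.7×10⁻²⁰
[PO₄³⁻] = 2.6×10⁻¹⁰ mol/L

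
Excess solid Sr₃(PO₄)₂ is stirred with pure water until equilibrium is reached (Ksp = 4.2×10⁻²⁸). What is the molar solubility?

Sr₃(PO₄)₂(s) ⇌ 3 Sr²⁺(aq) + 2 PO₄³⁻(aq)
Let s be the molar solubility. Then [Sr²⁺] = 3s and [PO₄³⁻] = 2s.
Ksp = [Sr²⁺]^3[PO₄³⁻]^2 = (3s)^3 · (2s)^2 = 108s^5
108s^5 = 4.2×10⁻²⁸  ⇒  s^5 = 3.9×10⁻³⁰
s = 1.3×10⁻⁶ M

1.3×10⁻⁶ M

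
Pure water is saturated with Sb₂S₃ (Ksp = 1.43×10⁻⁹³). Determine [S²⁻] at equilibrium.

3.17×10⁻¹⁹ M

Sb₂S₃(s) ⇌ 2 Sb³⁺(aq) + 3 S²⁻(aq)
With molar solubility s: [Sb³⁺] = 2s, [S²⁻] = 3s.
Ksp = [Sb³⁺]^2[S²⁻]^3 = (2s)^2 · (3s)^3 = 108s^5 = 1.43×10⁻⁹³
s = 1.06×10⁻¹⁹ mol/L
[S²⁻] = 3s = 3.17×10⁻¹⁹ mol/L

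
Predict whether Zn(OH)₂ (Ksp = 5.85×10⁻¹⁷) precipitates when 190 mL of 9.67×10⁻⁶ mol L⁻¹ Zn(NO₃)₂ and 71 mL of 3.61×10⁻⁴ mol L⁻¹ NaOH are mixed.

Total volume after mixing = 190 + 71 = 261 mL.
[Zn²⁺] = (9.67×10⁻⁶)(190)/261 = 7.04×10⁻⁶ mol L⁻¹
[OH⁻] = (3.61×10⁻⁴)(71)/261 = 9.82×10⁻⁵ mol L⁻¹
Q = [Zn²⁺][OH⁻]^2 = 6.79×10⁻¹⁴
Q = 6.79×10⁻¹⁴ > Ksp = 5.85×10⁻¹⁷, so the solution is supersaturated and Zn(OH)₂ precipitates.

Yes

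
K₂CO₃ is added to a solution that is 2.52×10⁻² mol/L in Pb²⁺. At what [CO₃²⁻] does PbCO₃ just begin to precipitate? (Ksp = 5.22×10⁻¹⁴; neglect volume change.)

2.07×10⁻¹² M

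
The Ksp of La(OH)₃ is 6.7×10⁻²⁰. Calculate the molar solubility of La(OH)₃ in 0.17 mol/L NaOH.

1.4×10⁻¹⁷ M

La(OH)₃(s) ⇌ La³⁺(aq) + 3 OH⁻(aq)
Let s be the solubility of La(OH)₃ here. The common ion gives [OH⁻] ≈ 0.17 mol/L, and [La³⁺] = s.
Ksp = [La³⁺][OH⁻]^3 = s(0.17)^3
s = 6.7×10⁻²⁰ / (0.17)^3 = 1.4×10⁻¹⁷
s = 1.4×10⁻¹⁷ mol/L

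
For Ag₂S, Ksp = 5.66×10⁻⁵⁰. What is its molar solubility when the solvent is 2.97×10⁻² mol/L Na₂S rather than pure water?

6.90×10⁻²⁵ M

Ag₂S(s) ⇌ 2 Ag⁺(aq) + S²⁻(aq)
S²⁻ is already present at 2.97×10⁻² mol/L. If s mol/L of Ag₂S dissolves, [Ag⁺] = 2s while [S²⁻] ≈ 2.97×10⁻² mol/L.
Ksp = [Ag⁺]^2[S²⁻] = (2s)^2(2.97×10⁻²)
(2s)^2 = 5.66×10⁻⁵⁰ / (2.97×10⁻²) = 1.91×10⁻⁴⁸
s = 6.90×10⁻²⁵ mol/L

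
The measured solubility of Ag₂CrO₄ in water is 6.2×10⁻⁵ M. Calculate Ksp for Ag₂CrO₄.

Ag₂CrO₄(s) ⇌ 2 Ag⁺(aq) + CrO₄²⁻(aq)
Call the molar solubility s, so that [Ag⁺] = 2s and [CrO₄²⁻] = s.
Ksp = [Ag⁺]^2[CrO₄²⁻] = (2s)^2 · s = 4s^3
Ksp = 4 × (6.2×10⁻⁵)^3 = 9.5×10⁻¹³

Ksp = 9.5×10⁻¹³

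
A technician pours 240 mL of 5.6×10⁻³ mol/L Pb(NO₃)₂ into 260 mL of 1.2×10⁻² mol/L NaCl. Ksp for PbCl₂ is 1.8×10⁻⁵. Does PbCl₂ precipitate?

No

After mixing, V = 240 mL + 260 mL = 500 mL.
[Pb²⁺] = (5.6×10⁻³)(240)/500 = 2.7×10⁻³ mol/L
[Cl⁻] = (1.2×10⁻²)(260)/500 = 6.2×10⁻³ mol/L
Q = [Pb²⁺][Cl⁻]^2 = 1.0×10⁻⁷
Q < Ksp (1.0×10⁻⁷ vs 1.8×10⁻⁵); the solution remains unsaturated and no precipitate forms.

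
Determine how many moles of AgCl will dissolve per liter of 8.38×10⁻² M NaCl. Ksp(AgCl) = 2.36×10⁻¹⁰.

AgCl(s) ⇌ Ag⁺(aq) + Cl⁻(aq)
Cl⁻ is already present at 8.38×10⁻² M. If s mol/L of AgCl dissolves, [Ag⁺] = s while [Cl⁻] ≈ 8.38×10⁻² M.
Ksp = [Ag⁺][Cl⁻] = s(8.38×10⁻²)
s = 2.36×10⁻¹⁰ / (8.38×10⁻²) = 2.82×10⁻⁹
s = 2.82×10⁻⁹ M

2.82×10⁻⁹ M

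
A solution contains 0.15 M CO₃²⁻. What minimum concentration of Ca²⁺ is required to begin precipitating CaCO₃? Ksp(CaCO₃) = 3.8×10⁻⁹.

Each salt precipitates once Q = Ksp for that salt.
CaCO₃(s) ⇌ Ca²⁺(aq) + CO₃²⁻(aq)
Ksp = [Ca²⁺][CO₃²⁻] = [Ca²⁺](0.15)
[Ca²⁺] = 3.8×10⁻⁹ / (0.15) = 2.5×10⁻⁸
[Ca²⁺] = 2.5×10⁻⁸ M

2.5×10⁻⁸ M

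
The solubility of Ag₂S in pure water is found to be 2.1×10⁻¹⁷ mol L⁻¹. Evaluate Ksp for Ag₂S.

Ag₂S(s) ⇌ 2 Ag⁺(aq) + S²⁻(aq)
If s mol/L of Ag₂S dissolves, [Ag⁺] = 2s and [S²⁻] = s.
Ksp = [Ag⁺]^2[S²⁻] = (2s)^2 · s = 4s^3
Ksp = 4 × (2.1×10⁻¹⁷)^3 = 3.7×10⁻⁵⁰

Ksp = 3.7×10⁻⁵⁰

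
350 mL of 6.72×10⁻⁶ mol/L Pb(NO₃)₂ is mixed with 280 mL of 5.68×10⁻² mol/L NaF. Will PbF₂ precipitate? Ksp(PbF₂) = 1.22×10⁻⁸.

Total volume after mixing = 350 + 280 = 630 mL.
[Pb²⁺] = (6.72×10⁻⁶)(350)/630 = 3.73×10⁻⁶ mol/L
[F⁻] = (5.68×10⁻²)(280)/630 = 2.52×10⁻² mol/L
Q = [Pb²⁺][F⁻]^2 = 2.38×10⁻⁹
Since Q (2.38×10⁻⁹) is less than Ksp (1.22×10⁻⁸), no PbF₂ precipitates.

No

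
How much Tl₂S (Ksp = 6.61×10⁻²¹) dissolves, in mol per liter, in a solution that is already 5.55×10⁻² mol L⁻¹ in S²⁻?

Tl₂S(s) ⇌ 2 Tl⁺(aq) + S²⁻(aq)
With S²⁻ already at 5.55×10⁻² mol L⁻¹ and s small, take [S²⁻] ≈ 5.55×10⁻² mol L⁻¹ and [Tl⁺] = 2s.
Ksp = [Tl⁺]^2[S²⁻] = (2s)^2(5.55×10⁻²)
(2s)^2 = 6.61×10⁻²¹ / (5.55×10⁻²) = 1.19×10⁻¹⁹
s = 1.73×10⁻¹⁰ mol L⁻¹

1.73×10⁻¹⁰ M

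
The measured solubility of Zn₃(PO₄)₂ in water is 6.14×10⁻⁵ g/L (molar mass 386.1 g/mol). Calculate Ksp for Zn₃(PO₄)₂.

s = (6.14×10⁻⁵ g L⁻¹)/(386.1 g mol⁻¹) = 1.5903×10⁻⁷ M
Zn₃(PO₄)₂(s) ⇌ 3 Zn²⁺(aq) + 2 PO₄³⁻(aq)
Let s be the molar solubility. Then [Zn²⁺] = 3s and [PO₄³⁻] = 2s.
Ksp = [Zn²⁺]^3[PO₄³⁻]^2 = (3s)^3 · (2s)^2 = 108s^5
Ksp = 108 × (1.5903×10⁻⁷)^5 = 1.10×10⁻³²

Ksp = 1.10×10⁻³²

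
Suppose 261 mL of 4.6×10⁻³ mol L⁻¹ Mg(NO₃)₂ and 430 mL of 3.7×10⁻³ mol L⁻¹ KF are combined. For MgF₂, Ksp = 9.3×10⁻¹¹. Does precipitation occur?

Yes

The combined volume is 691 mL.
[Mg²⁺] = (4.6×10⁻³)(261)/691 = 1.7×10⁻³ mol L⁻¹
[F⁻] = (3.7×10⁻³)(430)/691 = 2.3×10⁻³ mol L⁻¹
Q = [Mg²⁺][F⁻]^2 = 9.2×10⁻⁹
Since Q (9.2×10⁻⁹) exceeds Ksp (9.3×10⁻¹¹), MgF₂ will precipitate.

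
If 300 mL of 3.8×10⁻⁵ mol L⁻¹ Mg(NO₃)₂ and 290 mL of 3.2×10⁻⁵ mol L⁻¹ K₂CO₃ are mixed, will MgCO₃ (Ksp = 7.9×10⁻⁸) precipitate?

No

After mixing, V = 300 mL + 290 mL = 590 mL.
[Mg²⁺] = (3.8×10⁻⁵)(300)/590 = 1.9×10⁻⁵ mol L⁻¹
[CO₃²⁻] = (3.2×10⁻⁵)(290)/590 = 1.6×10⁻⁵ mol L⁻¹
Q = [Mg²⁺][CO₃²⁻] = 3.0×10⁻¹⁰
Q < Ksp (3.0×10⁻¹⁰ vs 7.9×10⁻⁸); the solution remains unsaturated and no precipitate forms.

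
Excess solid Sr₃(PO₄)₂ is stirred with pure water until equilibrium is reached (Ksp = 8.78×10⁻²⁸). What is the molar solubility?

1.52×10⁻⁶ M

Sr₃(PO₄)₂(s) ⇌ 3 Sr²⁺(aq) + 2 PO₄³⁻(aq)
Let s be the molar solubility. Then [Sr²⁺] = 3s and [PO₄³⁻] = 2s.
Ksp = [Sr²⁺]^3[PO₄³⁻]^2 = (3s)^3 · (2s)^2 = 108s^5
108s^5 = 8.78×10⁻²⁸  ⇒  s^5 = 8.13×10⁻³⁰
s = 1.52×10⁻⁶ mol L⁻¹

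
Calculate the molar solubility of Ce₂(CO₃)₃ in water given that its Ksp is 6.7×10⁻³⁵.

5.7×10⁻⁸ M

Ce₂(CO₃)₃(s) ⇌ 2 Ce³⁺(aq) + 3 CO₃²⁻(aq)
Let s be the molar solubility. Then [Ce³⁺] = 2s and [CO₃²⁻] = 3s.
Ksp = [Ce³⁺]^2[CO₃²⁻]^3 = (2s)^2 · (3s)^3 = 108s^5
108s^5 = 6.7×10⁻³⁵  ⇒  s^5 = 6.2×10⁻³⁷
s = (6.2×10⁻³⁷)^(1/5) = 5.7×10⁻⁸ mol/L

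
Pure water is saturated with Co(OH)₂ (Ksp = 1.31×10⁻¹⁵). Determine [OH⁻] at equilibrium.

1.38×10⁻⁵ M

Co(OH)₂(s) ⇌ Co²⁺(aq) + 2 OH⁻(aq)
For each mole of Co(OH)₂ that dissolves per liter, [Co²⁺] = s and [OH⁻] = 2s; let s denote this solubility.
Ksp = [Co²⁺][OH⁻]^2 = s · (2s)^2 = 4s^3 = 1.31×10⁻¹⁵
s = 6.89×10⁻⁶ mol L⁻¹
[OH⁻] = 2s = 1.38×10⁻⁵ mol L⁻¹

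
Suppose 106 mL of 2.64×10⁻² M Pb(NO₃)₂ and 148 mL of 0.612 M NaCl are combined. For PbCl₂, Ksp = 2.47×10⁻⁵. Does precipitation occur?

After mixing, V = 106 mL + 148 mL = 254 mL.
[Pb²⁺] = (2.64×10⁻²)(106)/254 = 1.10×10⁻² M
[Cl⁻] = (0.612)(148)/254 = 0.357 M
Q = [Pb²⁺][Cl⁻]^2 = 1.40×10⁻³
Since Q (1.40×10⁻³) exceeds Ksp (2.47×10⁻⁵), PbCl₂ will precipitate.

Yes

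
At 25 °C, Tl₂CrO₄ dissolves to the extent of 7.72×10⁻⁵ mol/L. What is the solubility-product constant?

Ksp = 1.84×10⁻¹²

Tl₂CrO₄(s) ⇌ 2 Tl⁺(aq) + CrO₄²⁻(aq)
With molar solubility s: [Tl⁺] = 2s, [CrO₄²⁻] = s.
Ksp = [Tl⁺]^2[CrO₄²⁻] = (2s)^2 · s = 4s^3
Ksp = 4 × (7.72×10⁻⁵)^3 = 1.84×10⁻¹²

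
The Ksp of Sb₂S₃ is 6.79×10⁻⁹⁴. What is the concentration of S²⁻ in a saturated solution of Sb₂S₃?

Sb₂S₃(s) ⇌ 2 Sb³⁺(aq) + 3 S²⁻(aq)
With molar solubility s: [Sb³⁺] = 2s, [S²⁻] = 3s.
Ksp = [Sb³⁺]^2[S²⁻]^3 = (2s)^2 · (3s)^3 = 108s^5 = 6.79×10⁻⁹⁴
s = 9.11×10⁻²⁰ mol L⁻¹
[S²⁻] = 3s = 2.73×10⁻¹⁹ mol L⁻¹

2.73×10⁻¹⁹ M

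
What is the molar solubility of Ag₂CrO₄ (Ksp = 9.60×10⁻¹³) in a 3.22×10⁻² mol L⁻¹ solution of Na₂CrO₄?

2.73×10⁻⁶ M

Ag₂CrO₄(s) ⇌ 2 Ag⁺(aq) + CrO₄²⁻(aq)
Let s be the solubility of Ag₂CrO₄ here. The common ion gives [CrO₄²⁻] ≈ 3.22×10⁻² mol L⁻¹, and [Ag⁺] = 2s.
Ksp = [Ag⁺]^2[CrO₄²⁻] = (2s)^2(3.22×10⁻²)
(2s)^2 = 9.60×10⁻¹³ / (3.22×10⁻²) = 2.98×10⁻¹¹
s = 2.73×10⁻⁶ mol L⁻¹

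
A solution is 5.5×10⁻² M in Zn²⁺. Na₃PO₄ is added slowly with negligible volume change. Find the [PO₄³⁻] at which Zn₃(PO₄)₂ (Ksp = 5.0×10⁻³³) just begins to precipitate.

5.5×10⁻¹⁵ M

The threshold for precipitation is Q = Ksp.
Zn₃(PO₄)₂(s) ⇌ 3 Zn²⁺(aq) + 2 PO₄³⁻(aq)
Ksp = [Zn²⁺]^3[PO₄³⁻]^2 = [PO₄³⁻]^2(5.5×10⁻²)^3
[PO₄³⁻]^2 = 5.0×10⁻³³ / (5.5×10⁻²)^3 = 3.0×10⁻²⁹
[PO₄³⁻] = 5.5×10⁻¹⁵ M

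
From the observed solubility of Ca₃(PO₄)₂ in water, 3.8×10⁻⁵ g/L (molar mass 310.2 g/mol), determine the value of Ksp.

Molar solubility s = (3.8×10⁻⁵ g/L) / (310.2 g/mol) = 1.225×10⁻⁷ mol/L
Ca₃(PO₄)₂(s) ⇌ 3 Ca²⁺(aq) + 2 PO₄³⁻(aq)
With molar solubility s: [Ca²⁺] = 3s, [PO₄³⁻] = 2s.
Ksp = [Ca²⁺]^3[PO₄³⁻]^2 = (3s)^3 · (2s)^2 = 108s^5
Ksp = 108 × (1.225×10⁻⁷)^5 = 3.0×10⁻³³

Ksp = 3.0×10⁻³³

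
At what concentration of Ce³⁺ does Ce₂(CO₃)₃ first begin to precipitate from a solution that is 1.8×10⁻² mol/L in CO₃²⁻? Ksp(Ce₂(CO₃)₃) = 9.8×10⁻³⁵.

4.1×10⁻¹⁵ M

Precipitation of each salt begins when its ion product equals Ksp.
Ce₂(CO₃)₃(s) ⇌ 2 Ce³⁺(aq) + 3 CO₃²⁻(aq)
Ksp = [Ce³⁺]^2[CO₃²⁻]^3 = [Ce³⁺]^2(1.8×10⁻²)^3
[Ce³⁺]^2 = 9.8×10⁻³⁵ / (1.8×10⁻²)^3 = 1.7×10⁻²⁹
[Ce³⁺] = 4.1×10⁻¹⁵ mol/L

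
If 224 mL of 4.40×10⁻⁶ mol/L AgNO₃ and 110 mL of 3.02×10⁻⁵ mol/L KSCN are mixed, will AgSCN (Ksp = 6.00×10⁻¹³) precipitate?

Yes

The combined volume is 334 mL.
[Ag⁺] = (4.40×10⁻⁶)(224)/334 = 2.95×10⁻⁶ mol/L
[SCN⁻] = (3.02×10⁻⁵)(110)/334 = 9.95×10⁻⁶ mol/L
Q = [Ag⁺][SCN⁻] = 2.93×10⁻¹¹
Because Q > Ksp (2.93×10⁻¹¹ vs 6.00×10⁻¹³), a precipitate of AgSCN forms.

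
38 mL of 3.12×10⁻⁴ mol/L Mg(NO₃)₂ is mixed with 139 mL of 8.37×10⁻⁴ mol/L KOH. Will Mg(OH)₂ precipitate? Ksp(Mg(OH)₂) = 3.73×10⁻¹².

Yes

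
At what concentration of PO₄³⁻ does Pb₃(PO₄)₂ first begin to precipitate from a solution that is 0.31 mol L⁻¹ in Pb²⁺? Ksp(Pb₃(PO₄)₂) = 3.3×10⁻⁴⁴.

1.1×10⁻²¹ M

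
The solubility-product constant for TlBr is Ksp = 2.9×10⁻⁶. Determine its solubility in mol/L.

TlBr(s) ⇌ Tl⁺(aq) + Br⁻(aq)
For each mole of TlBr that dissolves per liter, [Tl⁺] = s and [Br⁻] = s; let s denote this solubility.
Ksp = [Tl⁺][Br⁻] = s · s = s^2
s^2 = 2.9×10⁻⁶
s = (2.9×10⁻⁶)^(1/2) = 1.7×10⁻³ mol/L

1.7×10⁻³ M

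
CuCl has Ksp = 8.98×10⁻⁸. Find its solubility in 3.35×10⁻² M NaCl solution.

2.68×10⁻⁶ M

CuCl(s) ⇌ Cu⁺(aq) + Cl⁻(aq)
The solution already contains Cl⁻ at 3.35×10⁻² M. Let s be the molar solubility of CuCl.
[Cl⁻] ≈ 3.35×10⁻² M (common ion dominates); [Cu⁺] = s.
Ksp = [Cu⁺][Cl⁻] = s(3.35×10⁻²)
s = 8.98×10⁻⁸ / (3.35×10⁻²) = 2.68×10⁻⁶
s = 2.68×10⁻⁶ M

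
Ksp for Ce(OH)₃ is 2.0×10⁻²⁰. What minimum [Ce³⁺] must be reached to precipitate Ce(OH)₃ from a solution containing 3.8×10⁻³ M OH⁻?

Each salt precipitates once Q = Ksp for that salt.
Ce(OH)₃(s) ⇌ Ce³⁺(aq) + 3 OH⁻(aq)
Ksp = [Ce³⁺][OH⁻]^3 = [Ce³⁺](3.8×10⁻³)^3
[Ce³⁺] = 2.0×10⁻²⁰ / (3.8×10⁻³)^3 = 3.6×10⁻¹³
[Ce³⁺] = 3.6×10⁻¹³ M

3.6×10⁻¹³ M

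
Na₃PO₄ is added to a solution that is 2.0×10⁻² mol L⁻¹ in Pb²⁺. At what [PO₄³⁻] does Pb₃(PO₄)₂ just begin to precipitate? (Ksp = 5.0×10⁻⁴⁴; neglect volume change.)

Precipitation begins when Q = Ksp.
Pb₃(PO₄)₂(s) ⇌ 3 Pb²⁺(aq) + 2 PO₄³⁻(aq)
Ksp = [Pb²⁺]^3[PO₄³⁻]^2 = [PO₄³⁻]^2(2.0×10⁻²)^3
[PO₄³⁻]^2 = 5.0×10⁻⁴⁴ / (2.0×10⁻²)^3 = 6.3×10⁻³⁹
[PO₄³⁻] = 7.9×10⁻²⁰ mol L⁻¹

7.9×10⁻²⁰ M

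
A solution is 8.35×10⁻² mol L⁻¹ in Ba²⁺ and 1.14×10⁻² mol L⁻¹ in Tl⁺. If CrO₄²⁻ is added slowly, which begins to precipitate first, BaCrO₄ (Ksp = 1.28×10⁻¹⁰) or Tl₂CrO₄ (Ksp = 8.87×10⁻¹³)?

BaCrO₄

Precipitation of each salt begins when its ion product equals Ksp.
For BaCrO₄: [CrO₄²⁻] = (Ksp/[Ba²⁺]) = 1.53×10⁻⁹ mol L⁻¹
For Tl₂CrO₄: [CrO₄²⁻] = (Ksp/[Tl⁺]^2) = 6.83×10⁻⁹ mol L⁻¹
Since BaCrO₄ needs less CrO₄²⁻ to reach saturation, it precipitates first.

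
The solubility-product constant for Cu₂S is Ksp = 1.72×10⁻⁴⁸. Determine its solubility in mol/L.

Cu₂S(s) ⇌ 2 Cu⁺(aq) + S²⁻(aq)
For each mole of Cu₂S that dissolves per liter, [Cu⁺] = 2s and [S²⁻] = s; let s denote this solubility.
Ksp = [Cu⁺]^2[S²⁻] = (2s)^2 · s = 4s^3
4s^3 = 1.72×10⁻⁴⁸  ⇒  s^3 = 4.30×10⁻⁴⁹
s = 7.55×10⁻¹⁷ mol/L

7.55×10⁻¹⁷ M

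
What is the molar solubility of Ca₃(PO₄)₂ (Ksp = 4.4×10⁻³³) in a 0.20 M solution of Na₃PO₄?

1.6×10⁻¹¹ M

Ca₃(PO₄)₂(s) ⇌ 3 Ca²⁺(aq) + 2 PO₄³⁻(aq)
Let s be the solubility of Ca₃(PO₄)₂ here. The common ion gives [PO₄³⁻] ≈ 0.20 M, and [Ca²⁺] = 3s.
Ksp = [Ca²⁺]^3[PO₄³⁻]^2 = (3s)^3(0.20)^2
(3s)^3 = 4.4×10⁻³³ / (0.20)^2 = 1.1×10⁻³¹
s = 1.6×10⁻¹¹ M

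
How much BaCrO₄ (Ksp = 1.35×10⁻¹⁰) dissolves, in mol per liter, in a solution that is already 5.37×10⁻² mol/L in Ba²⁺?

2.51×10⁻⁹ M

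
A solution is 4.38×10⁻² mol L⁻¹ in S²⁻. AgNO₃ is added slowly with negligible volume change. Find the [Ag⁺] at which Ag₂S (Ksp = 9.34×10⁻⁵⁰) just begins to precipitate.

1.46×10⁻²⁴ M

Precipitation of each salt begins when its ion product equals Ksp.
Ag₂S(s) ⇌ 2 Ag⁺(aq) + S²⁻(aq)
Ksp = [Ag⁺]^2[S²⁻] = [Ag⁺]^2(4.38×10⁻²)
[Ag⁺]^2 = 9.34×10⁻⁵⁰ / (4.38×10⁻²) = 2.13×10⁻⁴⁸
[Ag⁺] = 1.46×10⁻²⁴ mol L⁻¹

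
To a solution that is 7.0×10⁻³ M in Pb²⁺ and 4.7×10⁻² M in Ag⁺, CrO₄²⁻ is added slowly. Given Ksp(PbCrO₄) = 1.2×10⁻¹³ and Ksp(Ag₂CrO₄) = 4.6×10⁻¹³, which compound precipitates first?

Precipitation of each salt begins when its ion product equals Ksp.
For PbCrO₄: [CrO₄²⁻] = (Ksp/[Pb²⁺]) = 1.7×10⁻¹¹ M
For Ag₂CrO₄: [CrO₄²⁻] = (Ksp/[Ag⁺]^2) = 2.1×10⁻¹⁰ M
The smaller threshold [CrO₄²⁻] is reached first, so PbCrO₄ precipitates first.

PbCrO₄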